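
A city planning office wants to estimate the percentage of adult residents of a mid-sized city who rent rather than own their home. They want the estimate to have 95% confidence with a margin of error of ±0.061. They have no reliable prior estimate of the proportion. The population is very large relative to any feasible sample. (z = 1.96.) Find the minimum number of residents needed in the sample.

259

With no prior estimate, use p = 0.5, giving p(1−p) = 0.25.
n = z²·p(1−p)/E² = 1.96² × 0.2500 / 0.061² = 3.8416 × 0.2500 / 0.003721 ≈ 258.10.
Rounding up gives n = 259.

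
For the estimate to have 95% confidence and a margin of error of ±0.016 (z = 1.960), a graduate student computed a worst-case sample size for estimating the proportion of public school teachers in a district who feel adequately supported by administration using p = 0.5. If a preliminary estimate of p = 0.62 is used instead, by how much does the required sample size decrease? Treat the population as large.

Conservative (p = 0.5): n = 1.960² × 0.25 / 0.016² ≈ 3751.56 → 3752.
Using p = 0.62: p(1−p) = 0.2356, so n = 1.960² × 0.2356 / 0.016² ≈ 3535.47 → 3536.
Reduction: 3752 − 3536 = 216.

216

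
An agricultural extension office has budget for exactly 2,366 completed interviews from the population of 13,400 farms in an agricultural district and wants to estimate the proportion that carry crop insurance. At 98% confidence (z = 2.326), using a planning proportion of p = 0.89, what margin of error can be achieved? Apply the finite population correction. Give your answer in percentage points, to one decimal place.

Finite-population factor: (N−n)/(N−1) = (13400−2366)/(13400−1) = 0.8235.
SE(p̂) = √[p(1−p)/n · (N−n)/(N−1)] = √[0.0979/2366 × 0.8235] = 0.00584.
E = z × SE = 2.326 × 0.00584 = 0.01358 ≈ 1.4 percentage points.

1.4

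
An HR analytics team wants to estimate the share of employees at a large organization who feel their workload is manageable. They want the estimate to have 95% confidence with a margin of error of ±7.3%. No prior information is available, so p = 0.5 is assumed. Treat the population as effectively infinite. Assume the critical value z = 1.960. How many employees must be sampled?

With p = 0.5, p(1−p) = 0.25.
n = z²·p(1−p)/E² = 1.960² × 0.2500 / 0.073² = 3.8416 × 0.2500 / 0.005329 ≈ 180.22.
Rounding up gives n = 181.

181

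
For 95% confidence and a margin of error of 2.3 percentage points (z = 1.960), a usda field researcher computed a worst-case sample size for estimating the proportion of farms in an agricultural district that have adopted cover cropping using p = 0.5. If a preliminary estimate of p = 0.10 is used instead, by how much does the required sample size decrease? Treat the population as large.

1162

Conservative (p = 0.5): n = 1.960² × 0.25 / 0.023² ≈ 1815.50 → 1816.
Using p = 0.10: p(1−p) = 0.0900, so n = 1.960² × 0.0900 / 0.023² ≈ 653.58 → 654.
Reduction: 1816 − 654 = 1162.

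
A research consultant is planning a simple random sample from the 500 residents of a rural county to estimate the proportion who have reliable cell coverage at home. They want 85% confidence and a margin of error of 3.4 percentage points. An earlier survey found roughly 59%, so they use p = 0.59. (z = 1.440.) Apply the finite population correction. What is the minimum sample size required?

Unadjusted: n₀ = 1.440² × 0.59 × 0.41 / 0.034² ≈ 433.91, so n₀ = 434.
Finite population correction with N = 500: n = n₀ / (1 + (n₀−1)/N) = 434 / (1 + 433/500) = 434 / 1.8660 ≈ 232.58.
Rounding up, n = 233.

233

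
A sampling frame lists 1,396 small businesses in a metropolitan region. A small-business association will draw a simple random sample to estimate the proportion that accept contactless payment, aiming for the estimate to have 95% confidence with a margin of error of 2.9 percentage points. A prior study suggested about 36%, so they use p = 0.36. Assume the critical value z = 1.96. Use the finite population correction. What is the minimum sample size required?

601

Unadjusted: n₀ = 1.96² × 0.36 × 0.64 / 0.029² ≈ 1052.44, so n₀ = 1053.
Finite population correction with N = 1,396: n = n₀ / (1 + (n₀−1)/N) = 1053 / (1 + 1052/1396) = 1053 / 1.7536 ≈ 600.49.
Rounding up, n = 601.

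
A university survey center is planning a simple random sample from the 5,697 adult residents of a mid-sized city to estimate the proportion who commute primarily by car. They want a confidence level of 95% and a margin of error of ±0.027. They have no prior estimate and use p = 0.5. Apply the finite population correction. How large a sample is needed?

For 95% confidence, z = 1.960.
Unadjusted: n₀ = 1.960² × 0.50 × 0.50 / 0.027² ≈ 1317.42, so n₀ = 1318.
Finite population correction with N = 5,697: n = n₀ / (1 + (n₀−1)/N) = 1318 / (1 + 1317/5697) = 1318 / 1.2312 ≈ 1070.52.
Rounding up, n = 1071.

1071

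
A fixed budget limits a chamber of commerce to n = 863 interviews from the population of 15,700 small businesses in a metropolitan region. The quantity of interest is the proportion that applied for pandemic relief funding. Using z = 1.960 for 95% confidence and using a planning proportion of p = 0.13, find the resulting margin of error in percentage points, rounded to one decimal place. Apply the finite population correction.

2.2

Finite-population factor: (N−n)/(N−1) = (15700−863)/(15700−1) = 0.9451.
SE(p̂) = √[p(1−p)/n · (N−n)/(N−1)] = √[0.1131/863 × 0.9451] = 0.01113.
E = z × SE = 1.960 × 0.01113 = 0.02181 ≈ 2.2 percentage points.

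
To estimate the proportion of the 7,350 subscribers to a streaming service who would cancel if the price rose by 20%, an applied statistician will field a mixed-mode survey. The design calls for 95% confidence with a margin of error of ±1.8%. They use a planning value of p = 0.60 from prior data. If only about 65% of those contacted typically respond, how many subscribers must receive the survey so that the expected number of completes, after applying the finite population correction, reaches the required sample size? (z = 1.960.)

Completed interviews needed (unadjusted): n₀ = 1.960² × 0.2400 / 0.018² ≈ 2845.63 → 2846.
FPC for N = 7,350: n = 2846 / (1 + 2845/7350) = 2846 / 1.3871 ≈ 2051.80 → 2052.
At a 65% response rate, contacts needed = 2052 / 0.65 ≈ 3156.92 → 3157.

3157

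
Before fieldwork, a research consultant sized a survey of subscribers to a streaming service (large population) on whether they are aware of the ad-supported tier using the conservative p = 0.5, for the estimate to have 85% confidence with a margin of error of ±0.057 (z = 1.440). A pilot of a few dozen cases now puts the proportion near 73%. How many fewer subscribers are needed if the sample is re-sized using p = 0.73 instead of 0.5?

34

Conservative (p = 0.5): n = 1.440² × 0.25 / 0.057² ≈ 159.56 → 160.
Using p = 0.73: p(1−p) = 0.1971, so n = 1.440² × 0.1971 / 0.057² ≈ 125.79 → 126.
Reduction: 160 − 126 = 34.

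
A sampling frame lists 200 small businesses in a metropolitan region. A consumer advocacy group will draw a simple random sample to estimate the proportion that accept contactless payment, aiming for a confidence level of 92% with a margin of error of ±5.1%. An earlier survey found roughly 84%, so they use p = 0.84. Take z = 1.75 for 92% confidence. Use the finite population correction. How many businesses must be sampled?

89

Unadjusted: n₀ = 1.75² × 0.84 × 0.16 / 0.051² ≈ 158.25, so n₀ = 159.
Finite population correction with N = 200: n = n₀ / (1 + (n₀−1)/N) = 159 / (1 + 158/200) = 159 / 1.7900 ≈ 88.83.
Rounding up, n = 89.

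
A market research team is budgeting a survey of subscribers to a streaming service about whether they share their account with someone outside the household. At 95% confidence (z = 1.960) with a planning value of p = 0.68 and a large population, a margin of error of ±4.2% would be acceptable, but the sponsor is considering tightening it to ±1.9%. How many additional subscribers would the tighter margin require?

At ±4.2%: n = 1.960² × 0.2176 / 0.042² ≈ 473.88 → 474.
At ±1.9%: n = 1.960² × 0.2176 / 0.019² ≈ 2315.60 → 2316.
Additional respondents: 2316 − 474 = 1842.

1842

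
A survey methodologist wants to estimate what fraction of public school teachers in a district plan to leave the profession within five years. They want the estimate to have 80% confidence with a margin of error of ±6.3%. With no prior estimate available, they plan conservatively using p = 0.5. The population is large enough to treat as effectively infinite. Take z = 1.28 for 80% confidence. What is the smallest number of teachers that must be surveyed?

104

With p = 0.5, p(1−p) = 0.25.
n = z²·p(1−p)/E² = 1.28² × 0.2500 / 0.063² = 1.6384 × 0.2500 / 0.003969 ≈ 103.20.
Rounding up gives n = 104.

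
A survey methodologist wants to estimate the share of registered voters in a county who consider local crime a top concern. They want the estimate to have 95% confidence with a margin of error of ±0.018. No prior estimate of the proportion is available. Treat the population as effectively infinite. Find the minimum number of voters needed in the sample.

For 95% confidence, z = 1.960.
With no prior estimate, use p = 0.5, giving p(1−p) = 0.25.
n = z²·p(1−p)/E² = 1.960² × 0.2500 / 0.018² = 3.8416 × 0.2500 / 0.000324 ≈ 2964.20.
Rounding up gives n = 2965.

2965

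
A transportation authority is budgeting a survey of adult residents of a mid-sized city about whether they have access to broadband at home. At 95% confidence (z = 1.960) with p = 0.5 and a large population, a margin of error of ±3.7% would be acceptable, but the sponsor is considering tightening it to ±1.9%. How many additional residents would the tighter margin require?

At ±3.7%: n = 1.960² × 0.2500 / 0.037² ≈ 701.53 → 702.
At ±1.9%: n = 1.960² × 0.2500 / 0.019² ≈ 2660.39 → 2661.
Additional respondents: 2661 − 702 = 1959.

1959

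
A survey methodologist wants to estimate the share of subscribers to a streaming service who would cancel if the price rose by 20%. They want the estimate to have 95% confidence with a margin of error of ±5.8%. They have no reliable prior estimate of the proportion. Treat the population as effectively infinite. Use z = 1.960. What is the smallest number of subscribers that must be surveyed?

With no prior estimate, use p = 0.5, giving p(1−p) = 0.25.
n = z²·p(1−p)/E² = 1.960² × 0.2500 / 0.058² = 3.8416 × 0.2500 / 0.003364 ≈ 285.49.
Rounding up gives n = 286.

286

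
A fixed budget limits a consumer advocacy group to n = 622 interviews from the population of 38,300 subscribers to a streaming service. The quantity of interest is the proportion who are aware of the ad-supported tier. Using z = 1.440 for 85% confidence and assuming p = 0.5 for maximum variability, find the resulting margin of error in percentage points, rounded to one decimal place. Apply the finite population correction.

Finite-population factor: (N−n)/(N−1) = (38300−622)/(38300−1) = 0.9838.
SE(p̂) = √[p(1−p)/n · (N−n)/(N−1)] = √[0.2500/622 × 0.9838] = 0.01988.
E = z × SE = 1.440 × 0.01988 = 0.02863 ≈ 2.9 percentage points.

2.9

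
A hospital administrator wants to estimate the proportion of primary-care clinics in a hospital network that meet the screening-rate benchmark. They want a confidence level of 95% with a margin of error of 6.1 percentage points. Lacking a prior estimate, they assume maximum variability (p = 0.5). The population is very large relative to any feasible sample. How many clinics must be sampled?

259

For 95% confidence, z = 1.960.
With p = 0.5, p(1−p) = 0.25.
n = z²·p(1−p)/E² = 1.960² × 0.2500 / 0.061² = 3.8416 × 0.2500 / 0.003721 ≈ 258.10.
Rounding up gives n = 259.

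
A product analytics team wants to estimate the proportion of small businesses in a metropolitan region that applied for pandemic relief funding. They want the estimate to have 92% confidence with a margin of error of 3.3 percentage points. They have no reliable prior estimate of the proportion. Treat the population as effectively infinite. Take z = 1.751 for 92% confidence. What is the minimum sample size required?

704

With no prior estimate, use p = 0.5, giving p(1−p) = 0.25.
n = z²·p(1−p)/E² = 1.751² × 0.2500 / 0.033² = 3.0660 × 0.2500 / 0.001089 ≈ 703.86.
Rounding up gives n = 704.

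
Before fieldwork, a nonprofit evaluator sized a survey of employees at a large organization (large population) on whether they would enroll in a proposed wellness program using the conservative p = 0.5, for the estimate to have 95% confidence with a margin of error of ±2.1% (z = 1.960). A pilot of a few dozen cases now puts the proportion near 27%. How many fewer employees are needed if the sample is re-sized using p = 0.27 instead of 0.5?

Conservative (p = 0.5): n = 1.960² × 0.25 / 0.021² ≈ 2177.78 → 2178.
Using p = 0.27: p(1−p) = 0.1971, so n = 1.960² × 0.1971 / 0.021² ≈ 1716.96 → 1717.
Reduction: 2178 − 1717 = 461.

461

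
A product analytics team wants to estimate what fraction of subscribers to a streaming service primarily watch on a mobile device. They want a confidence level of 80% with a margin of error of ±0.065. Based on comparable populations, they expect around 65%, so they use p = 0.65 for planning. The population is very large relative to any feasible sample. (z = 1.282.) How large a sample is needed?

89

With p = 0.65, p(1−p) = 0.2275.
n = z²·p(1−p)/E² = 1.282² × 0.2275 / 0.065² = 1.6435 × 0.2275 / 0.004225 ≈ 88.50.
Rounding up gives n = 89.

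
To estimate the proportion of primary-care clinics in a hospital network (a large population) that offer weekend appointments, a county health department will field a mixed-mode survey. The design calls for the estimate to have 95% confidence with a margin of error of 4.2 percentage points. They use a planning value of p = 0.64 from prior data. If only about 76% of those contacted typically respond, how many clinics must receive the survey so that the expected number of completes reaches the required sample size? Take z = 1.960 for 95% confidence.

661

Completed interviews needed: n₀ = 1.960² × 0.2304 / 0.042² ≈ 501.76 → 502.
At a 76% response rate, contacts needed = 502 / 0.76 ≈ 660.53 → 661.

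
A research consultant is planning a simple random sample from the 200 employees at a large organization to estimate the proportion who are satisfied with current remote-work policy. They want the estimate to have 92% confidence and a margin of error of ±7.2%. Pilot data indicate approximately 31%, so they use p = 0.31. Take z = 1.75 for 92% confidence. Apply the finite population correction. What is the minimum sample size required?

Unadjusted: n₀ = 1.75² × 0.31 × 0.69 / 0.072² ≈ 126.36, so n₀ = 127.
Finite population correction with N = 200: n = n₀ / (1 + (n₀−1)/N) = 127 / (1 + 126/200) = 127 / 1.6300 ≈ 77.91.
Rounding up, n = 78.

78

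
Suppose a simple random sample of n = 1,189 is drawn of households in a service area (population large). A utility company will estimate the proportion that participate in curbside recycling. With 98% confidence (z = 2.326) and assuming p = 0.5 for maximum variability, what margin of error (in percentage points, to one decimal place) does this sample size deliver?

SE(p̂) = √[p(1−p)/n] = √[0.2500/1189] = 0.01450.
E = z × SE = 2.326 × 0.01450 = 0.03373, or 3.4 percentage points.

3.4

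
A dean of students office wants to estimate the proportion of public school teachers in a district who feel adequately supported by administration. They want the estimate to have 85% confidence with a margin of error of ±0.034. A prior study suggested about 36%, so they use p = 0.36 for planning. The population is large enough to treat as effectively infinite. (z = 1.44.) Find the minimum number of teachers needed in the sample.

414

With p = 0.36, p(1−p) = 0.2304.
n = z²·p(1−p)/E² = 1.44² × 0.2304 / 0.034² = 2.0736 × 0.2304 / 0.001156 ≈ 413.28.
Rounding up gives n = 414.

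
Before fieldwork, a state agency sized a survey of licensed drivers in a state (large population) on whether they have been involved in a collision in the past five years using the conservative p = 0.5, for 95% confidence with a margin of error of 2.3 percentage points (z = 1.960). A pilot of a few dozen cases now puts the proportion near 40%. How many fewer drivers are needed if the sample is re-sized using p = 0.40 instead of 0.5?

Conservative (p = 0.5): n = 1.960² × 0.25 / 0.023² ≈ 1815.50 → 1816.
Using p = 0.40: p(1−p) = 0.2400, so n = 1.960² × 0.2400 / 0.023² ≈ 1742.88 → 1743.
Reduction: 1816 − 1743 = 73.

73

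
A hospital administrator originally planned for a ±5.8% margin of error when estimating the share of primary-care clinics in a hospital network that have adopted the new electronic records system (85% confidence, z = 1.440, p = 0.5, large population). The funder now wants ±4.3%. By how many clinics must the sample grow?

At ±5.8%: n = 1.440² × 0.2500 / 0.058² ≈ 154.10 → 155.
At ±4.3%: n = 1.440² × 0.2500 / 0.043² ≈ 280.37 → 281.
Additional respondents: 281 − 155 = 126.

126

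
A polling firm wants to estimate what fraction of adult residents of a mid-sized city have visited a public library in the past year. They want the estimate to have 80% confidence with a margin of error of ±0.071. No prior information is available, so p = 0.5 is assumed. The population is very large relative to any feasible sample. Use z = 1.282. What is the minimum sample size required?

With p = 0.5, p(1−p) = 0.25.
n = z²·p(1−p)/E² = 1.282² × 0.2500 / 0.071² = 1.6435 × 0.2500 / 0.005041 ≈ 81.51.
Rounding up gives n = 82.

82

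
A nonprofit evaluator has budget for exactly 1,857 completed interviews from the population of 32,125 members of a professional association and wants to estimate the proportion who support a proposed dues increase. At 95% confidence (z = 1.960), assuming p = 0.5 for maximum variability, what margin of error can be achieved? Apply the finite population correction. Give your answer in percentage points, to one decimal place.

Finite-population factor: (N−n)/(N−1) = (32125−1857)/(32125−1) = 0.9422.
SE(p̂) = √[p(1−p)/n · (N−n)/(N−1)] = √[0.2500/1857 × 0.9422] = 0.01126.
E = z × SE = 1.960 × 0.01126 = 0.02207 ≈ 2.2 percentage points.

2.2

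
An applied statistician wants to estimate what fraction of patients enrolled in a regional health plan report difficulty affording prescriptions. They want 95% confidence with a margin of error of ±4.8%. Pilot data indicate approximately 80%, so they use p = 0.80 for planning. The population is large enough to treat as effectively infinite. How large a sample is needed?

267

For 95% confidence, z = 1.960.
With p = 0.80, p(1−p) = 0.1600.
n = z²·p(1−p)/E² = 1.960² × 0.1600 / 0.048² = 3.8416 × 0.1600 / 0.002304 ≈ 266.78.
Rounding up gives n = 267.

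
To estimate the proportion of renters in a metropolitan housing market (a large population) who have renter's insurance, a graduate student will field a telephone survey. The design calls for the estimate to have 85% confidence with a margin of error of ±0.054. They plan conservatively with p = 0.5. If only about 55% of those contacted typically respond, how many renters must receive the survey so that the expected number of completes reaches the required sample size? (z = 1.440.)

Completed interviews needed: n₀ = 1.440² × 0.2500 / 0.054² ≈ 177.78 → 178.
At a 55% response rate, contacts needed = 178 / 0.55 ≈ 323.64 → 324.

324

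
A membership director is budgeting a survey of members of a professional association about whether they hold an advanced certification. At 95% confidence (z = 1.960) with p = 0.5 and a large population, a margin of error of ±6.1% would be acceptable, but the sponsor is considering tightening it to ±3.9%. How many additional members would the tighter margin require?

At ±6.1%: n = 1.960² × 0.2500 / 0.061² ≈ 258.10 → 259.
At ±3.9%: n = 1.960² × 0.2500 / 0.039² ≈ 631.43 → 632.
Additional respondents: 632 − 259 = 373.

373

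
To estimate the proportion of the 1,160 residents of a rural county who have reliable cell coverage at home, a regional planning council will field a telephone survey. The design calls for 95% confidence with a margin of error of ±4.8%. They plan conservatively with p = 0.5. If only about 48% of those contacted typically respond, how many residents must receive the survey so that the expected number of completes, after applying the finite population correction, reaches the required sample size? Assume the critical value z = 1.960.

640

Completed interviews needed (unadjusted): n₀ = 1.960² × 0.2500 / 0.048² ≈ 416.84 → 417.
FPC for N = 1,160: n = 417 / (1 + 416/1160) = 417 / 1.3586 ≈ 306.93 → 307.
At a 48% response rate, contacts needed = 307 / 0.48 ≈ 639.58 → 640.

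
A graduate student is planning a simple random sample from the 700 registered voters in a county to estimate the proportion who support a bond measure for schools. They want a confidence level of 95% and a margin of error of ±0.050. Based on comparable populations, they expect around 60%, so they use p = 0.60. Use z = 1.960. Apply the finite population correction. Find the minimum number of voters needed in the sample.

242

Unadjusted: n₀ = 1.960² × 0.60 × 0.40 / 0.050² ≈ 368.79, so n₀ = 369.
Finite population correction with N = 700: n = n₀ / (1 + (n₀−1)/N) = 369 / (1 + 368/700) = 369 / 1.5257 ≈ 241.85.
Rounding up, n = 242.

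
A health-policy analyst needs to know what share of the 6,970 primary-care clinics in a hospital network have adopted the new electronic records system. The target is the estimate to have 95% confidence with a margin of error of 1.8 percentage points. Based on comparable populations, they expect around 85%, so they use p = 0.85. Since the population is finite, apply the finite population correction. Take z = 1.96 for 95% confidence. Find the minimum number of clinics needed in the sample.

Unadjusted: n₀ = 1.96² × 0.85 × 0.15 / 0.018² ≈ 1511.74, so n₀ = 1512.
Finite population correction with N = 6,970: n = n₀ / (1 + (n₀−1)/N) = 1512 / (1 + 1511/6970) = 1512 / 1.2168 ≈ 1242.62.
Rounding up, n = 1243.

1243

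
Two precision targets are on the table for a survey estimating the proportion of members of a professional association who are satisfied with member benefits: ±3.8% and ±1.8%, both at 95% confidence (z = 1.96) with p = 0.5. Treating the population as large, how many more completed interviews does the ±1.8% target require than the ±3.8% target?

2299

At ±3.8%: n = 1.96² × 0.2500 / 0.038² ≈ 665.10 → 666.
At ±1.8%: n = 1.96² × 0.2500 / 0.018² ≈ 2964.20 → 2965.
Additional respondents: 2965 − 666 = 2299.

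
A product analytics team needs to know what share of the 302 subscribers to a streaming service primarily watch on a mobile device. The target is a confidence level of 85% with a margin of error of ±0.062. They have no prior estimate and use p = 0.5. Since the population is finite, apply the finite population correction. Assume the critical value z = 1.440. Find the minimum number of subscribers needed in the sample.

Unadjusted: n₀ = 1.440² × 0.50 × 0.50 / 0.062² ≈ 134.86, so n₀ = 135.
Finite population correction with N = 302: n = n₀ / (1 + (n₀−1)/N) = 135 / (1 + 134/302) = 135 / 1.4437 ≈ 93.51.
Rounding up, n = 94.

94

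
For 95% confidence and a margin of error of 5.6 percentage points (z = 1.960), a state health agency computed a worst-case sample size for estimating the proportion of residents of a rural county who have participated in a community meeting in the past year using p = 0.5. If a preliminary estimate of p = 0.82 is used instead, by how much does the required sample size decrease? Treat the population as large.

126

Conservative (p = 0.5): n = 1.960² × 0.25 / 0.056² ≈ 306.25 → 307.
Using p = 0.82: p(1−p) = 0.1476, so n = 1.960² × 0.1476 / 0.056² ≈ 180.81 → 181.
Reduction: 307 − 181 = 126.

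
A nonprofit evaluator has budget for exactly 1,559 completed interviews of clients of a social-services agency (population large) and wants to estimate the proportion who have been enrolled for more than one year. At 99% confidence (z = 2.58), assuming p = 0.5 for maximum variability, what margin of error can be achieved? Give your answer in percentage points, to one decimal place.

SE(p̂) = √[p(1−p)/n] = √[0.2500/1559] = 0.01266.
E = z × SE = 2.58 × 0.01266 = 0.03267, or 3.3 percentage points.

3.3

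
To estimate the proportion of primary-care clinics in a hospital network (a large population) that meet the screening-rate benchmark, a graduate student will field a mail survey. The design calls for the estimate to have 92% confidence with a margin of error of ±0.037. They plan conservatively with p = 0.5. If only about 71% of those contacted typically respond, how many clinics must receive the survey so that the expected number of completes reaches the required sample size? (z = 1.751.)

Completed interviews needed: n₀ = 1.751² × 0.2500 / 0.037² ≈ 559.90 → 560.
At a 71% response rate, contacts needed = 560 / 0.71 ≈ 788.73 → 789.

789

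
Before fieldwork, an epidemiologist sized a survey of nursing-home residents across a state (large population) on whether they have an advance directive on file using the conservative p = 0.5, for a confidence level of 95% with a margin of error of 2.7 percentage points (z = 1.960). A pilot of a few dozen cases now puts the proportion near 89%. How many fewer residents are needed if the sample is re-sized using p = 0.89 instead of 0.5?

Conservative (p = 0.5): n = 1.960² × 0.25 / 0.027² ≈ 1317.42 → 1318.
Using p = 0.89: p(1−p) = 0.0979, so n = 1.960² × 0.0979 / 0.027² ≈ 515.90 → 516.
Reduction: 1318 − 516 = 802.

802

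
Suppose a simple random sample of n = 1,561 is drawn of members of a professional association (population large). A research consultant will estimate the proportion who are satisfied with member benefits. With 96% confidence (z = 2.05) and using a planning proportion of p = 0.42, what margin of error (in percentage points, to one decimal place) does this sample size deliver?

SE(p̂) = √[p(1−p)/n] = √[0.2436/1561] = 0.01249.
E = z × SE = 2.05 × 0.01249 = 0.02561, or 2.6 percentage points.

2.6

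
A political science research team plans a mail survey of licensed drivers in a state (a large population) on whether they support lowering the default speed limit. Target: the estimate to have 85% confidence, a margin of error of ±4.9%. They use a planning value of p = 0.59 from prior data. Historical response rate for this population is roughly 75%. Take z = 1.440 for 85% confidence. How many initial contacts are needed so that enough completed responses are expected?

Completed interviews needed: n₀ = 1.440² × 0.2419 / 0.049² ≈ 208.91 → 209.
At a 75% response rate, contacts needed = 209 / 0.75 ≈ 278.67 → 279.

279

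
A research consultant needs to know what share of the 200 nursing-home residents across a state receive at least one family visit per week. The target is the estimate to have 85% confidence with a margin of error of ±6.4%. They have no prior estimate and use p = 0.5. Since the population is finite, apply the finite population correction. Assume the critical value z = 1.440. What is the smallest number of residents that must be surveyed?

Unadjusted: n₀ = 1.440² × 0.50 × 0.50 / 0.064² ≈ 126.56, so n₀ = 127.
Finite population correction with N = 200: n = n₀ / (1 + (n₀−1)/N) = 127 / (1 + 126/200) = 127 / 1.6300 ≈ 77.91.
Rounding up, n = 78.

78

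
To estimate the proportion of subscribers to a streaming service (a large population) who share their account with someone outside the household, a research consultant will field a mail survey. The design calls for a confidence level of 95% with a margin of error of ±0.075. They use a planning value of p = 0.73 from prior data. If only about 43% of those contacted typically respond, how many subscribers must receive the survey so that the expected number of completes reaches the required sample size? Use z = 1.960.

Completed interviews needed: n₀ = 1.960² × 0.1971 / 0.075² ≈ 134.61 → 135.
At a 43% response rate, contacts needed = 135 / 0.43 ≈ 313.95 → 314.

314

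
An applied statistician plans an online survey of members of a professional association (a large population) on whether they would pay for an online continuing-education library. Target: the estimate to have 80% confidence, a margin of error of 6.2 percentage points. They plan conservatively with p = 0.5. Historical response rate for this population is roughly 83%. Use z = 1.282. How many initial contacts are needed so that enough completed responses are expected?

129

Completed interviews needed: n₀ = 1.282² × 0.2500 / 0.062² ≈ 106.89 → 107.
At an 83% response rate, contacts needed = 107 / 0.83 ≈ 128.92 → 129.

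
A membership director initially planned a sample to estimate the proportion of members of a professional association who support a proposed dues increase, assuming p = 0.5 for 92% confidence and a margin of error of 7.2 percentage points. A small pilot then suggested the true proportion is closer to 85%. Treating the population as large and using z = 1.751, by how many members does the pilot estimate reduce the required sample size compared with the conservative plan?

72

Conservative (p = 0.5): n = 1.751² × 0.25 / 0.072² ≈ 147.86 → 148.
Using p = 0.85: p(1−p) = 0.1275, so n = 1.751² × 0.1275 / 0.072² ≈ 75.41 → 76.
Reduction: 148 − 76 = 72.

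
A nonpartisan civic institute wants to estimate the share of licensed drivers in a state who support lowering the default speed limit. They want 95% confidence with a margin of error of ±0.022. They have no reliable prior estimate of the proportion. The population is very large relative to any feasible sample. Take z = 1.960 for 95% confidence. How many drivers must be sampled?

With no prior estimate, use p = 0.5, giving p(1−p) = 0.25.
n = z²·p(1−p)/E² = 1.960² × 0.2500 / 0.022² = 3.8416 × 0.2500 / 0.000484 ≈ 1984.30.
Rounding up gives n = 1985.

1985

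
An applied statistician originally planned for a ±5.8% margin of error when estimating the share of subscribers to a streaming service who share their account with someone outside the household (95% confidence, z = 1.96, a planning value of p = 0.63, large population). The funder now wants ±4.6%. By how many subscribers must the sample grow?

157

At ±5.8%: n = 1.96² × 0.2331 / 0.058² ≈ 266.19 → 267.
At ±4.6%: n = 1.96² × 0.2331 / 0.046² ≈ 423.19 → 424.
Additional respondents: 424 − 267 = 157.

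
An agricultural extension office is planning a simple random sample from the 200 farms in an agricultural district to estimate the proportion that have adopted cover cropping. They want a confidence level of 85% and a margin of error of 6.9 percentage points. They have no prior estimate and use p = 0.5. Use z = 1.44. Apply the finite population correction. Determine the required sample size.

71

Unadjusted: n₀ = 1.44² × 0.50 × 0.50 / 0.069² ≈ 108.88, so n₀ = 109.
Finite population correction with N = 200: n = n₀ / (1 + (n₀−1)/N) = 109 / (1 + 108/200) = 109 / 1.5400 ≈ 70.78.
Rounding up, n = 71.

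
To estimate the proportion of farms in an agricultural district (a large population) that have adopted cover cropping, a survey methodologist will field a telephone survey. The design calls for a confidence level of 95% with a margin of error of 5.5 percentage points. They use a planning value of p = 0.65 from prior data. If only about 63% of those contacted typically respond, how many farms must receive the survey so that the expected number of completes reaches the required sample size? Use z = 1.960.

459

Completed interviews needed: n₀ = 1.960² × 0.2275 / 0.055² ≈ 288.91 → 289.
At a 63% response rate, contacts needed = 289 / 0.63 ≈ 458.73 → 459.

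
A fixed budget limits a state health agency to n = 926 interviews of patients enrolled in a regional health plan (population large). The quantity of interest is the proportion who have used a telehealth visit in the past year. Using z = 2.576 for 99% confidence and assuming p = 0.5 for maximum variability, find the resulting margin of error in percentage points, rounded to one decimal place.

SE(p̂) = √[p(1−p)/n] = √[0.2500/926] = 0.01643.
E = z × SE = 2.576 × 0.01643 = 0.04233, or 4.2 percentage points.

4.2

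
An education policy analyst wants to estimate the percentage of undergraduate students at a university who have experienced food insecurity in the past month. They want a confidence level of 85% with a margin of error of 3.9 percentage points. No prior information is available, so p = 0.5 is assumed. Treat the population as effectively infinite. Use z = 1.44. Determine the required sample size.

With p = 0.5, p(1−p) = 0.25.
n = z²·p(1−p)/E² = 1.44² × 0.2500 / 0.039² = 2.0736 × 0.2500 / 0.001521 ≈ 340.83.
Rounding up gives n = 341.

341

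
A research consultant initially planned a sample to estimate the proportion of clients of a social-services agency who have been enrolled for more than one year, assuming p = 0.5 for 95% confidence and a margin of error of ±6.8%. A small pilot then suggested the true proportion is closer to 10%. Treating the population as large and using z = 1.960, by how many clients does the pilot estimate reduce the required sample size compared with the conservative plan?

133

Conservative (p = 0.5): n = 1.960² × 0.25 / 0.068² ≈ 207.70 → 208.
Using p = 0.10: p(1−p) = 0.0900, so n = 1.960² × 0.0900 / 0.068² ≈ 74.77 → 75.
Reduction: 208 − 75 = 133.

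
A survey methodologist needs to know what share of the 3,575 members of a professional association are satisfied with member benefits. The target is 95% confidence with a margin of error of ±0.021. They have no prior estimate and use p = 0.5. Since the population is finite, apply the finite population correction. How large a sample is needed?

For 95% confidence, z = 1.960.
Unadjusted: n₀ = 1.960² × 0.50 × 0.50 / 0.021² ≈ 2177.78, so n₀ = 2178.
Finite population correction with N = 3,575: n = n₀ / (1 + (n₀−1)/N) = 2178 / (1 + 2177/3575) = 2178 / 1.6090 ≈ 1353.68.
Rounding up, n = 1354.

1354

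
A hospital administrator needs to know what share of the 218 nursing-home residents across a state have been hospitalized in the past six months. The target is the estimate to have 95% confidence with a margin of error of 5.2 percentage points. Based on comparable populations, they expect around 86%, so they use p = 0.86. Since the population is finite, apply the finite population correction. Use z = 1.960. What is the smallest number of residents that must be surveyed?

Unadjusted: n₀ = 1.960² × 0.86 × 0.14 / 0.052² ≈ 171.05, so n₀ = 172.
Finite population correction with N = 218: n = n₀ / (1 + (n₀−1)/N) = 172 / (1 + 171/218) = 172 / 1.7844 ≈ 96.39.
Rounding up, n = 97.

97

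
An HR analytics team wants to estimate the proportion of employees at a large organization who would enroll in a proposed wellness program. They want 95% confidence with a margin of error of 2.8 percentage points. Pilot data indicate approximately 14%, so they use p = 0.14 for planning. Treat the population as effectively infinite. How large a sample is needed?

590

For 95% confidence, z = 1.960.
With p = 0.14, p(1−p) = 0.1204.
n = z²·p(1−p)/E² = 1.960² × 0.1204 / 0.028² = 3.8416 × 0.1204 / 0.000784 ≈ 589.96.
Rounding up gives n = 590.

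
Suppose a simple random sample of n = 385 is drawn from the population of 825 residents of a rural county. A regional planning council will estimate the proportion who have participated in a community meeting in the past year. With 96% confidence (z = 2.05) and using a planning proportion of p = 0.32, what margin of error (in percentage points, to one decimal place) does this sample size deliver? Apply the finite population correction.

Finite-population factor: (N−n)/(N−1) = (825−385)/(825−1) = 0.5340.
SE(p̂) = √[p(1−p)/n · (N−n)/(N−1)] = √[0.2176/385 × 0.5340] = 0.01737.
E = z × SE = 2.05 × 0.01737 = 0.03561 ≈ 3.6 percentage points.

3.6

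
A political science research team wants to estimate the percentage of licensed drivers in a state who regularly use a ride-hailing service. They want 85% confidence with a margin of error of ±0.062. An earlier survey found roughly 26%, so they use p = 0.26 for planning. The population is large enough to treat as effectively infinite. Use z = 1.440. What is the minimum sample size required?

With p = 0.26, p(1−p) = 0.1924.
n = z²·p(1−p)/E² = 1.440² × 0.1924 / 0.062² = 2.0736 × 0.1924 / 0.003844 ≈ 103.79.
Rounding up gives n = 104.

104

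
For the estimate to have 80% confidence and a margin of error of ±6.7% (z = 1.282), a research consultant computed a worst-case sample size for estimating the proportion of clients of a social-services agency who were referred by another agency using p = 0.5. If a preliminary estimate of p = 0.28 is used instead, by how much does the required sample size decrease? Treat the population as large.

Conservative (p = 0.5): n = 1.282² × 0.25 / 0.067² ≈ 91.53 → 92.
Using p = 0.28: p(1−p) = 0.2016, so n = 1.282² × 0.2016 / 0.067² ≈ 73.81 → 74.
Reduction: 92 − 74 = 18.

18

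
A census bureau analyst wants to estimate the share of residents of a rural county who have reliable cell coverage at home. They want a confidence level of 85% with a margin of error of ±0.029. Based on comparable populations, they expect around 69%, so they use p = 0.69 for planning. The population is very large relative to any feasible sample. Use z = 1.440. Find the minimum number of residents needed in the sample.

528

With p = 0.69, p(1−p) = 0.2139.
n = z²·p(1−p)/E² = 1.440² × 0.2139 / 0.029² = 2.0736 × 0.2139 / 0.000841 ≈ 527.40.
Rounding up gives n = 528.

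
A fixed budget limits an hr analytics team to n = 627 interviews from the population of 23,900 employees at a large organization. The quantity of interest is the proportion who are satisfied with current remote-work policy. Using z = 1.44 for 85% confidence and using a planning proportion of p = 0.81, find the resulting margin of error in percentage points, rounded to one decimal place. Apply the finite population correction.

2.2

Finite-population factor: (N−n)/(N−1) = (23900−627)/(23900−1) = 0.9738.
SE(p̂) = √[p(1−p)/n · (N−n)/(N−1)] = √[0.1539/627 × 0.9738] = 0.01546.
E = z × SE = 1.44 × 0.01546 = 0.02226 ≈ 2.2 percentage points.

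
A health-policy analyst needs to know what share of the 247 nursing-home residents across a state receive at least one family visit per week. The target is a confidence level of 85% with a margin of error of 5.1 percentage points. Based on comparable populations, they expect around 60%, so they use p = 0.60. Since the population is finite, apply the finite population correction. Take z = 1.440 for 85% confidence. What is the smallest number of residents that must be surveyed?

109

Unadjusted: n₀ = 1.440² × 0.60 × 0.40 / 0.051² ≈ 191.34, so n₀ = 192.
Finite population correction with N = 247: n = n₀ / (1 + (n₀−1)/N) = 192 / (1 + 191/247) = 192 / 1.7733 ≈ 108.27.
Rounding up, n = 109.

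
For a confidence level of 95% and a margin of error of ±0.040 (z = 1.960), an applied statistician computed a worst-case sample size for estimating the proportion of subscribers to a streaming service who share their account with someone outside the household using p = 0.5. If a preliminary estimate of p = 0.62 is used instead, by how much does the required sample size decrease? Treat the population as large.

Conservative (p = 0.5): n = 1.960² × 0.25 / 0.040² ≈ 600.25 → 601.
Using p = 0.62: p(1−p) = 0.2356, so n = 1.960² × 0.2356 / 0.040² ≈ 565.68 → 566.
Reduction: 601 − 566 = 35.

35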